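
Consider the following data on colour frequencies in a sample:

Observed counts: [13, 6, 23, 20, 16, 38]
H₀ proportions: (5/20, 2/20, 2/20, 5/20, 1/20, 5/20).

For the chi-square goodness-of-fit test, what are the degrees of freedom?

degrees of freedom = 5

df = k − 1 = 6 − 1 = 5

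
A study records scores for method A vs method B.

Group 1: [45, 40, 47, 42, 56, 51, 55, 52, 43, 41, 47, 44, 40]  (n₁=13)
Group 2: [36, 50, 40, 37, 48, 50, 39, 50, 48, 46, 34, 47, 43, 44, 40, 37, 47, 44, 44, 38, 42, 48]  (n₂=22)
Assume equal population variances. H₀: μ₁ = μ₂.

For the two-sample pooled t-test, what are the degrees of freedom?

degrees of freedom = 33

df = n₁ + n₂ − 2 = 13 + 22 − 2 = 33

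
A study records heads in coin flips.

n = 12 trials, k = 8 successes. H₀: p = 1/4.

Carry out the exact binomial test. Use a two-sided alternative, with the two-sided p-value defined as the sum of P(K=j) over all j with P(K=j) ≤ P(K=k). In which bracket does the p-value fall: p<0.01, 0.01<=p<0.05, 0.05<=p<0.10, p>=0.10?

p-value bracket: p<0.01

Exact binomial: n=12, k=8, p₀=1/4=0.2500
P(X=j) = C(n,j)·p₀^j·(1−p₀)^(n−j); p = Σ P(X=j) over j with P(X=j) ≤ P(X=8)
p-value (two-sided) = 0.00278
→ bracket: p<0.01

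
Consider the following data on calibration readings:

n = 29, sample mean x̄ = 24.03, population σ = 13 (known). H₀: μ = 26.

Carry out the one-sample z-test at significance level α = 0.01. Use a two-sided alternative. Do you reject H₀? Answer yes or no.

reject H₀: no

SE = σ/√n = 13/√29 = 2.4140
z = (x̄−μ₀)/SE = (24.03−26)/2.4140 = -0.8161
p-value (two-sided) = 0.41447
At α=0.01: p ≥ α → fail to reject H₀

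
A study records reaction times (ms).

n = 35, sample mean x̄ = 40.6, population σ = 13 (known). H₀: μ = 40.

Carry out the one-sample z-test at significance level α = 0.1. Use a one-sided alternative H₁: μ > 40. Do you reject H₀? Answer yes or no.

reject H₀: no

SE = σ/√n = 13/√35 = 2.1974
z = (x̄−μ₀)/SE = (40.6−40)/2.1974 = 0.2730
p-value (one-sided, H₁ greater) = 0.39241
At α=0.1: p ≥ α → fail to reject H₀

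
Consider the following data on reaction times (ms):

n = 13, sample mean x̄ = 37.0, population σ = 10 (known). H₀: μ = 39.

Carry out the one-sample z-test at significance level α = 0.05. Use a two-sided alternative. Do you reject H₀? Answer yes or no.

reject H₀: no

SE = σ/√n = 10/√13 = 2.7735
z = (x̄−μ₀)/SE = (37.0−39)/2.7735 = -0.7211
p-value (two-sided) = 0.47084
At α=0.05: p ≥ α → fail to reject H₀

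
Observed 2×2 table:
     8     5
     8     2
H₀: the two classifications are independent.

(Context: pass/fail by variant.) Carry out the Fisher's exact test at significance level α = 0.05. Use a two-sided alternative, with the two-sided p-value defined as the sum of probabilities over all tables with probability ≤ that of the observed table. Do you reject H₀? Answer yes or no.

reject H₀: no

Margins: r₁=13, r₂=10, c₁=16, c₂=7, n=23
p_obs = C(13,8)·C(10,8)/C(23,16); sum pmf over tables with pmf ≤ p_obs
p-value (two-sided) = 0.40503
At α=0.05: p ≥ α → fail to reject H₀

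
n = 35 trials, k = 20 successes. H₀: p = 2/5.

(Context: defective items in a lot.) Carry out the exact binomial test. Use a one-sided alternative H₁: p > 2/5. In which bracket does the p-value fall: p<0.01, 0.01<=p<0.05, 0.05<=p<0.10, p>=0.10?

p-value bracket: 0.01<=p<0.05

Exact binomial: n=35, k=20, p₀=2/5=0.4000
P(X≥20) from Σ C(n,i)·p₀^i·(1−p₀)^(n−i)
p-value (one-sided, H₁ greater) = 0.03005
→ bracket: 0.01<=p<0.05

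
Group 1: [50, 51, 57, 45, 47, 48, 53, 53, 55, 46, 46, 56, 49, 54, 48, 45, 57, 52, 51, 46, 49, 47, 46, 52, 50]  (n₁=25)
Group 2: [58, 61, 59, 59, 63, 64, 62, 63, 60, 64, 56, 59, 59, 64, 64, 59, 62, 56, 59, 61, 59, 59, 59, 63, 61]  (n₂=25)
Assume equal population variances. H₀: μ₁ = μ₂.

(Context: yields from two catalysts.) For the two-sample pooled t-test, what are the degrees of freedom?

degrees of freedom = 48

df = n₁ + n₂ − 2 = 25 + 25 − 2 = 48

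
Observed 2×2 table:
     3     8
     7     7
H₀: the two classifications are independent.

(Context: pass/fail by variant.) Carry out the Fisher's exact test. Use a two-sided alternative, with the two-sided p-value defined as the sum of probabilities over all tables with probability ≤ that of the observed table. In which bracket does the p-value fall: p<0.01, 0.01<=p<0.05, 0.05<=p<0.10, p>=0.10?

Margins: r₁=11, r₂=14, c₁=10, c₂=15, n=25
p_obs = C(11,3)·C(14,7)/C(25,10); sum pmf over tables with pmf ≤ p_obs
p-value (two-sided) = 0.41387
→ bracket: p>=0.10

p-value bracket: p>=0.10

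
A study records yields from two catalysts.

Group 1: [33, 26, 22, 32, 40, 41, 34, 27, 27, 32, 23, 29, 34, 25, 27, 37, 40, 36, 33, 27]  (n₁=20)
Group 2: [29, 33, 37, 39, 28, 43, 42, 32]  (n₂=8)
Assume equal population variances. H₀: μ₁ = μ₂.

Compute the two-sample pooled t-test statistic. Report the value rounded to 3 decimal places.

x̄₁=31.250, s₁=5.730, n₁=20
x̄₂=35.375, s₂=5.731, n₂=8
s_p² = [19·5.730² + 7·5.731²]/26 = 32.8317
SE = √(s_p²·(1/20+1/8)) = 2.3970
t = (31.250−35.375)/2.3970 = -1.7209
df = 26

test statistic = -1.721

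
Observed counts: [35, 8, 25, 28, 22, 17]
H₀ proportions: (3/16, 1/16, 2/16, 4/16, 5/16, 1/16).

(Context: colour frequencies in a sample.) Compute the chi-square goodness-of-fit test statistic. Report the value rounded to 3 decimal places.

n = 135; E_i = n·p_i = [25.31, 8.44, 16.88, 33.75, 42.19, 8.44]
χ² = (35−25.31)²/25.31 + (8−8.44)²/8.44 + (25−16.88)²/16.88 + (28−33.75)²/33.75 + (22−42.19)²/42.19 + (17−8.44)²/8.44 = 26.9714
df = 5

test statistic = 26.971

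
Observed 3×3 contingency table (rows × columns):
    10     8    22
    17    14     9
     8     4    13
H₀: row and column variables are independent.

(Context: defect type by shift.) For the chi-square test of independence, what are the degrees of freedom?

degrees of freedom = 4

df = (r−1)(c−1) = (3−1)·(3−1) = 4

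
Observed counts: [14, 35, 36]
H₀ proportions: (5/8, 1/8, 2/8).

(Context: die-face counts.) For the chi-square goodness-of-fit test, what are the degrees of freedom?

df = k − 1 = 3 − 1 = 2

degrees of freedom = 2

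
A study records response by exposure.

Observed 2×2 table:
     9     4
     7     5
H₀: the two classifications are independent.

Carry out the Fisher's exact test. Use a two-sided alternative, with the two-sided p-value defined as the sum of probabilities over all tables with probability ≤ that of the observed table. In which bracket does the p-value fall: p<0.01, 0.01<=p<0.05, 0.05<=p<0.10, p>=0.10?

p-value bracket: p>=0.10

Margins: r₁=13, r₂=12, c₁=16, c₂=9, n=25
p_obs = C(13,9)·C(12,7)/C(25,16); sum pmf over tables with pmf ≤ p_obs
p-value (two-sided) = 0.68817
→ bracket: p>=0.10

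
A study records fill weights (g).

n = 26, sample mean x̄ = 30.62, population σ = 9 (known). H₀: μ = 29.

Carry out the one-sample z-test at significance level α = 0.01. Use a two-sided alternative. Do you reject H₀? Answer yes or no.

reject H₀: no

SE = σ/√n = 9/√26 = 1.7650
z = (x̄−μ₀)/SE = (30.62−29)/1.7650 = 0.9178
p-value (two-sided) = 0.35871
At α=0.01: p ≥ α → fail to reject H₀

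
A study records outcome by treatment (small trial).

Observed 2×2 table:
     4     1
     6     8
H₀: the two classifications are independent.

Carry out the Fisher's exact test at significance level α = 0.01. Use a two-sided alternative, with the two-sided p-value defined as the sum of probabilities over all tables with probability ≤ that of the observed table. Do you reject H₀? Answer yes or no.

Margins: r₁=5, r₂=14, c₁=10, c₂=9, n=19
p_obs = C(5,4)·C(14,6)/C(19,10); sum pmf over tables with pmf ≤ p_obs
p-value (two-sided) = 0.30341
At α=0.01: p ≥ α → fail to reject H₀

reject H₀: no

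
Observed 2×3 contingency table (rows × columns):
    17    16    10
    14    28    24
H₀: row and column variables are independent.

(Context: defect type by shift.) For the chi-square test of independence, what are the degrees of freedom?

degrees of freedom = 2

df = (r−1)(c−1) = (2−1)·(3−1) = 2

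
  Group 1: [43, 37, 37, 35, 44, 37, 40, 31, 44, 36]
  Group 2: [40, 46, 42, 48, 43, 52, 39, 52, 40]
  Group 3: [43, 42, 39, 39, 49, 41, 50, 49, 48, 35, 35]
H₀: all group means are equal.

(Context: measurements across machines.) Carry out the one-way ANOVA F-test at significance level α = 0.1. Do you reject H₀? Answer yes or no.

reject H₀: yes

Group means [38.40, 44.67, 42.73], grand mean 41.867
SSB = Σnᵢ(x̄ᵢ−x̄)² = 198.885; SSW = ΣΣ(x−x̄ᵢ)² = 680.582
MSB = 198.885/2 = 99.4424; MSW = 680.582/27 = 25.2067
F = MSB/MSW = 3.9451
df = (2, 27)
p-value (upper-tail) = 0.03140
At α=0.1: p < α → reject H₀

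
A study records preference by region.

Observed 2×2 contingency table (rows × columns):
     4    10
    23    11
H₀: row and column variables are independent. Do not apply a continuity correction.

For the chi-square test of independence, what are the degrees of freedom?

df = (r−1)(c−1) = (2−1)·(2−1) = 1

degrees of freedom = 1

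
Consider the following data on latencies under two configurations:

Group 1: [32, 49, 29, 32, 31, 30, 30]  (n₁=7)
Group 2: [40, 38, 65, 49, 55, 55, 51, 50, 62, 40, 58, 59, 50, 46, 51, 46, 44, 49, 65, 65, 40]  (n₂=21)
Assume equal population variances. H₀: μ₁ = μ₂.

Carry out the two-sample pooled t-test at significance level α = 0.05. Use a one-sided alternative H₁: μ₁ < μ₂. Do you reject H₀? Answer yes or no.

x̄₁=33.286, s₁=7.017, n₁=7
x̄₂=51.333, s₂=8.639, n₂=21
s_p² = [6·7.017² + 20·8.639²]/26 = 68.7729
SE = √(s_p²·(1/7+1/21)) = 3.6193
t = (33.286−51.333)/3.6193 = -4.9864
df = 26
p-value (one-sided, H₁ less) = 0.00002
At α=0.05: p < α → reject H₀

reject H₀: yes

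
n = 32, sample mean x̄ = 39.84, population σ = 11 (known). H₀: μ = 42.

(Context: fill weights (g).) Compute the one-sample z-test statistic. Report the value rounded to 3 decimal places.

test statistic = -1.111

SE = σ/√n = 11/√32 = 1.9445
z = (x̄−μ₀)/SE = (39.84−42)/1.9445 = -1.1108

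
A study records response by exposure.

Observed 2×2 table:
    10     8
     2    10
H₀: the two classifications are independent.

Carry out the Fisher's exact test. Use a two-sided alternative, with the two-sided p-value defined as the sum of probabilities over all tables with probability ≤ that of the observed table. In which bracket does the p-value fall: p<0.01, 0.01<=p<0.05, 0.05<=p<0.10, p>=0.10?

Margins: r₁=18, r₂=12, c₁=12, c₂=18, n=30
p_obs = C(18,10)·C(12,2)/C(30,12); sum pmf over tables with pmf ≤ p_obs
p-value (two-sided) = 0.05773
→ bracket: 0.05<=p<0.10

p-value bracket: 0.05<=p<0.10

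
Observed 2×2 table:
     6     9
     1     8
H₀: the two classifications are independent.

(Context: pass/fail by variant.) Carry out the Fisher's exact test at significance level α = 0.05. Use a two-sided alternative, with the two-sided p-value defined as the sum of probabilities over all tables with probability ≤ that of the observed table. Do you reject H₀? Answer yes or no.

reject H₀: no

Margins: r₁=15, r₂=9, c₁=7, c₂=17, n=24
p_obs = C(15,6)·C(9,1)/C(24,7); sum pmf over tables with pmf ≤ p_obs
p-value (two-sided) = 0.19071
At α=0.05: p ≥ α → fail to reject H₀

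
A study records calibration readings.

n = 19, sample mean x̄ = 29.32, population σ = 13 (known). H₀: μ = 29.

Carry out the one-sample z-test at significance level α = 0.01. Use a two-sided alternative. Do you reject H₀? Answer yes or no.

reject H₀: no

SE = σ/√n = 13/√19 = 2.9824
z = (x̄−μ₀)/SE = (29.32−29)/2.9824 = 0.1073
p-value (two-sided) = 0.91455
At α=0.01: p ≥ α → fail to reject H₀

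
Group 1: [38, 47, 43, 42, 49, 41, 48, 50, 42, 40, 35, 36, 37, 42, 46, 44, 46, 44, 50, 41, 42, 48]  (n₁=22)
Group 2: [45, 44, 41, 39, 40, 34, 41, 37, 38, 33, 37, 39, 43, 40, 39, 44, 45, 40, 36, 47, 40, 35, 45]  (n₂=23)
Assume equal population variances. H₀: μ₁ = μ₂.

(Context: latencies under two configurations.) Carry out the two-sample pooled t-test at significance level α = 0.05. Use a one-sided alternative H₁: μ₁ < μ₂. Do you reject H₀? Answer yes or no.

reject H₀: no

x̄₁=43.227, s₁=4.439, n₁=22
x̄₂=40.087, s₂=3.801, n₂=23
s_p² = [21·4.439² + 22·3.801²]/43 = 17.0160
SE = √(s_p²·(1/22+1/23)) = 1.2302
t = (43.227−40.087)/1.2302 = 2.5528
df = 43
p-value (one-sided, H₁ less) = 0.99284
At α=0.05: p ≥ α → fail to reject H₀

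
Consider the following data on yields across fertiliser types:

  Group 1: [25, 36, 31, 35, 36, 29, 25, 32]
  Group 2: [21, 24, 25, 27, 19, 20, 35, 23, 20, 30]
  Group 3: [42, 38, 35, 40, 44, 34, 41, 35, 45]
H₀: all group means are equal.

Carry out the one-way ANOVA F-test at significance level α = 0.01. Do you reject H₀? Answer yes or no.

Group means [31.12, 24.40, 39.33], grand mean 31.370
SSB = Σnᵢ(x̄ᵢ−x̄)² = 1057.021; SSW = ΣΣ(x−x̄ᵢ)² = 507.275
MSB = 1057.021/2 = 528.5106; MSW = 507.275/24 = 21.1365
F = MSB/MSW = 25.0047
df = (2, 24)
p-value (upper-tail) = 0.00000
At α=0.01: p < α → reject H₀

reject H₀: yes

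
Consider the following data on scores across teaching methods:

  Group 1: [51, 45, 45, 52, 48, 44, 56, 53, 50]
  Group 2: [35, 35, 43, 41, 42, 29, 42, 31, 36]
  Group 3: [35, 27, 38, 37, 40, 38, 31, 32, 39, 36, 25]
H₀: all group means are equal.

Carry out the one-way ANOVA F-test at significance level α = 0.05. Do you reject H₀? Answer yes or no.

reject H₀: yes

Group means [49.33, 37.11, 34.36], grand mean 39.862
SSB = Σnᵢ(x̄ᵢ−x̄)² = 1208.014; SSW = ΣΣ(x−x̄ᵢ)² = 595.434
MSB = 1208.014/2 = 604.0070; MSW = 595.434/26 = 22.9013
F = MSB/MSW = 26.3743
df = (2, 26)
p-value (upper-tail) = 0.00000
At α=0.05: p < α → reject H₀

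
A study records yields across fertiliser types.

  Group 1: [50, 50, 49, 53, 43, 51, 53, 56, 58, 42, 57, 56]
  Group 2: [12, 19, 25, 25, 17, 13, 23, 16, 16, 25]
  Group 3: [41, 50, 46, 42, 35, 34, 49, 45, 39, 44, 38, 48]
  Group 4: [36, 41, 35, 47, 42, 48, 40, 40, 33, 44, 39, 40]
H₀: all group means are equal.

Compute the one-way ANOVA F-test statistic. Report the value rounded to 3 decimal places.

Group means [51.50, 19.10, 42.58, 40.42], grand mean 39.239
SSB = Σnᵢ(x̄ᵢ−x̄)² = 6010.636; SSW = ΣΣ(x−x̄ᵢ)² = 1057.733
MSB = 6010.636/3 = 2003.5454; MSW = 1057.733/42 = 25.1841
F = MSB/MSW = 79.5559
df = (3, 42)

test statistic = 79.556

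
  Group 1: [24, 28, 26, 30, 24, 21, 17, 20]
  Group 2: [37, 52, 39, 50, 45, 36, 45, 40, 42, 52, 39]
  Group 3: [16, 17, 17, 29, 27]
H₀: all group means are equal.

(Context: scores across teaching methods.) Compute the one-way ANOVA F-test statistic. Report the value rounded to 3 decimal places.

Group means [23.75, 43.36, 21.20], grand mean 32.208
SSB = Σnᵢ(x̄ᵢ−x̄)² = 2547.113; SSW = ΣΣ(x−x̄ᵢ)² = 630.845
MSB = 2547.113/2 = 1273.5564; MSW = 630.845/21 = 30.0403
F = MSB/MSW = 42.3950
df = (2, 21)

test statistic = 42.395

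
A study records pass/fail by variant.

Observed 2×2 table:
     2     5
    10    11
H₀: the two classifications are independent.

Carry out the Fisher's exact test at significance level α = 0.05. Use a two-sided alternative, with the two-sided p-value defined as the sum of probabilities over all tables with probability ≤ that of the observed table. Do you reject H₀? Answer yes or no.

reject H₀: no

Margins: r₁=7, r₂=21, c₁=12, c₂=16, n=28
p_obs = C(7,2)·C(21,10)/C(28,12); sum pmf over tables with pmf ≤ p_obs
p-value (two-sided) = 0.66184
At α=0.05: p ≥ α → fail to reject H₀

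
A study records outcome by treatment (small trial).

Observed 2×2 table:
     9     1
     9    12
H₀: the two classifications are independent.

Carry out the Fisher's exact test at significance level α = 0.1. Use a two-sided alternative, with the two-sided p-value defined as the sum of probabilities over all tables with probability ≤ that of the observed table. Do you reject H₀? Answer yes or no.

Margins: r₁=10, r₂=21, c₁=18, c₂=13, n=31
p_obs = C(10,9)·C(21,9)/C(31,18); sum pmf over tables with pmf ≤ p_obs
p-value (two-sided) = 0.01997
At α=0.1: p < α → reject H₀

reject H₀: yes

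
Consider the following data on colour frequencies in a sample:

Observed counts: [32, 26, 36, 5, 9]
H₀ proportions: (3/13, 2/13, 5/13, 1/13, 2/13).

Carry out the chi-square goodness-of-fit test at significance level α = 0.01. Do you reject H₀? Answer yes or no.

n = 108; E_i = n·p_i = [24.92, 16.62, 41.54, 8.31, 16.62]
χ² = (32−24.92)²/24.92 + (26−16.62)²/16.62 + (36−41.54)²/41.54 + (5−8.31)²/8.31 + (9−16.62)²/16.62 = 12.8559
df = 4
p-value (upper-tail) = 0.01200
At α=0.01: p ≥ α → fail to reject H₀

reject H₀: no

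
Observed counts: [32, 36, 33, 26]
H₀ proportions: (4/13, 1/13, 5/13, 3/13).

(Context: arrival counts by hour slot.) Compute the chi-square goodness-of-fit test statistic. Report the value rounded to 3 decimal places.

n = 127; E_i = n·p_i = [39.08, 9.77, 48.85, 29.31]
χ² = (32−39.08)²/39.08 + (36−9.77)²/9.77 + (33−48.85)²/48.85 + (26−29.31)²/29.31 = 77.2262
df = 3

test statistic = 77.226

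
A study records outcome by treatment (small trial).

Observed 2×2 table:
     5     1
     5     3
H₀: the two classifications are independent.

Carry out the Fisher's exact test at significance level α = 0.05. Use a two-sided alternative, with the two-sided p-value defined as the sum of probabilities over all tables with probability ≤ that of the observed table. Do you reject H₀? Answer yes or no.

reject H₀: no

Margins: r₁=6, r₂=8, c₁=10, c₂=4, n=14
p_obs = C(6,5)·C(8,5)/C(14,10); sum pmf over tables with pmf ≤ p_obs
p-value (two-sided) = 0.58042
At α=0.05: p ≥ α → fail to reject H₀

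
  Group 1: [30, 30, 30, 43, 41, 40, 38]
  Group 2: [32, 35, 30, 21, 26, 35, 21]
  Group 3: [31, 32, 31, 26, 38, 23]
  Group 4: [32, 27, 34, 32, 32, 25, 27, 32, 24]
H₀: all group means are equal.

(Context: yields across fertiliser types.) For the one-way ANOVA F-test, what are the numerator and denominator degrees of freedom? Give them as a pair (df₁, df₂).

k = 4 groups, N = 29 total
df = (k−1, N−k) = (4−1, 29−4) = (3, 25)

degrees of freedom = [3, 25]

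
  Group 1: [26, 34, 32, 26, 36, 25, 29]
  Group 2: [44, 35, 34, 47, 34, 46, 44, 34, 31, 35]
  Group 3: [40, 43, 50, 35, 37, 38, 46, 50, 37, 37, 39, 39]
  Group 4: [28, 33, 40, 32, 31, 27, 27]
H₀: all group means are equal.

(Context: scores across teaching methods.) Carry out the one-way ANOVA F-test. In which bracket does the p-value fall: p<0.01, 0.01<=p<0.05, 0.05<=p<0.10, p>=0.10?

Group means [29.71, 38.40, 40.92, 31.14], grand mean 36.139
SSB = Σnᵢ(x̄ᵢ−x̄)² = 788.703; SSW = ΣΣ(x−x̄ᵢ)² = 863.602
MSB = 788.703/3 = 262.9011; MSW = 863.602/32 = 26.9876
F = MSB/MSW = 9.7416
df = (3, 32)
p-value (upper-tail) = 0.00010
→ bracket: p<0.01

p-value bracket: p<0.01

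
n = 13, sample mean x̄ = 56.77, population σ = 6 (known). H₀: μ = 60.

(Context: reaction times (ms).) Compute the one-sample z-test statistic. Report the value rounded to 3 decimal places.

SE = σ/√n = 6/√13 = 1.6641
z = (x̄−μ₀)/SE = (56.77−60)/1.6641 = -1.9410

test statistic = -1.941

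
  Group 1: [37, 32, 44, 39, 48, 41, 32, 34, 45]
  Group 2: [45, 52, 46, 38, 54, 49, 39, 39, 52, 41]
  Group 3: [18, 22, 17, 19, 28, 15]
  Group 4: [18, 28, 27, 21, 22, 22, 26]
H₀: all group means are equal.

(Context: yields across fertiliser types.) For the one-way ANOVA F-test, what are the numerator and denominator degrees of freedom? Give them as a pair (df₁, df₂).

k = 4 groups, N = 32 total
df = (k−1, N−k) = (4−1, 32−4) = (3, 28)

degrees of freedom = [3, 28]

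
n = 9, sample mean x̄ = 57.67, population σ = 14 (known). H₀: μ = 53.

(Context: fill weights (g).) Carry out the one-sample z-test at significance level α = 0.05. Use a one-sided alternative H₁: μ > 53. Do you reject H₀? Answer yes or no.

reject H₀: no

SE = σ/√n = 14/√9 = 4.6667
z = (x̄−μ₀)/SE = (57.67−53)/4.6667 = 1.0007
p-value (one-sided, H₁ greater) = 0.15848
At α=0.05: p ≥ α → fail to reject H₀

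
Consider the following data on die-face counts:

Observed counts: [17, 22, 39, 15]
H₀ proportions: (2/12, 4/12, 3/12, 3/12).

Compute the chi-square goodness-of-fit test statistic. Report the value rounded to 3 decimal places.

test statistic = 16.355

n = 93; E_i = n·p_i = [15.50, 31.00, 23.25, 23.25]
χ² = (17−15.50)²/15.50 + (22−31.00)²/31.00 + (39−23.25)²/23.25 + (15−23.25)²/23.25 = 16.3548
df = 3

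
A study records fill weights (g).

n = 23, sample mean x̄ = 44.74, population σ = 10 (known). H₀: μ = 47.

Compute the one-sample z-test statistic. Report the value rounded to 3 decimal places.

SE = σ/√n = 10/√23 = 2.0851
z = (x̄−μ₀)/SE = (44.74−47)/2.0851 = -1.0839

test statistic = -1.084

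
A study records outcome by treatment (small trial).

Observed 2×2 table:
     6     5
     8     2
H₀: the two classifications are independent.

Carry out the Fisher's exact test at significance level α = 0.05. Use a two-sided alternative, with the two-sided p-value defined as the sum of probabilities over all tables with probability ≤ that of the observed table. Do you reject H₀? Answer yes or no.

reject H₀: no

Margins: r₁=11, r₂=10, c₁=14, c₂=7, n=21
p_obs = C(11,6)·C(10,8)/C(21,14); sum pmf over tables with pmf ≤ p_obs
p-value (two-sided) = 0.36146
At α=0.05: p ≥ α → fail to reject H₀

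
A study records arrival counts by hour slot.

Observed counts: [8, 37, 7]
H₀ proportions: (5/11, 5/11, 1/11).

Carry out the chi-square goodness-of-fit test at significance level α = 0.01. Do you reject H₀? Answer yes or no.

reject H₀: yes

n = 52; E_i = n·p_i = [23.64, 23.64, 4.73]
χ² = (8−23.64)²/23.64 + (37−23.64)²/23.64 + (7−4.73)²/4.73 = 18.9923
df = 2
p-value (upper-tail) = 0.00008
At α=0.01: p < α → reject H₀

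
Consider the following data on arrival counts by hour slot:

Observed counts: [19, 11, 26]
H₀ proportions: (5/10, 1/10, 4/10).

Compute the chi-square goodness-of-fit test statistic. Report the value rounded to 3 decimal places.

test statistic = 8.679

n = 56; E_i = n·p_i = [28.00, 5.60, 22.40]
χ² = (19−28.00)²/28.00 + (11−5.60)²/5.60 + (26−22.40)²/22.40 = 8.6786
df = 2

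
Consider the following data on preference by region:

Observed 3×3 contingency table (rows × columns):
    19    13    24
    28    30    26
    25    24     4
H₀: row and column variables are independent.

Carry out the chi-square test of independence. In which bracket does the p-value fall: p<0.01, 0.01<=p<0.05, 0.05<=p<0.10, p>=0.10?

p-value bracket: p<0.01

Row totals [56, 84, 53], col totals [72, 67, 54], n=193
χ² = (19−20.89)²/20.89 + (13−19.44)²/19.44 + (24−15.67)²/15.67 + (28−31.34)²/31.34 + (30−29.16)²/29.16 + (26−23.50)²/23.50 + (25−19.77)²/19.77 + (24−18.40)²/18.40 + (4−14.83)²/14.83 = 18.3754
df = 4
p-value (upper-tail) = 0.00104
→ bracket: p<0.01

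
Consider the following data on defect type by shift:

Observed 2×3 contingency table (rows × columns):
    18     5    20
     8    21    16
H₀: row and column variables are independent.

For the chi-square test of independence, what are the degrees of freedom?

df = (r−1)(c−1) = (2−1)·(3−1) = 2

degrees of freedom = 2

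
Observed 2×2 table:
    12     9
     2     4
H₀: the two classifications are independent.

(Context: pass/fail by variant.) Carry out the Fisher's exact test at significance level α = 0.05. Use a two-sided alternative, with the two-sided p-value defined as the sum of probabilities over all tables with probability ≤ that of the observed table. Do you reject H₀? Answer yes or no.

reject H₀: no

Margins: r₁=21, r₂=6, c₁=14, c₂=13, n=27
p_obs = C(21,12)·C(6,2)/C(27,14); sum pmf over tables with pmf ≤ p_obs
p-value (two-sided) = 0.38454
At α=0.05: p ≥ α → fail to reject H₀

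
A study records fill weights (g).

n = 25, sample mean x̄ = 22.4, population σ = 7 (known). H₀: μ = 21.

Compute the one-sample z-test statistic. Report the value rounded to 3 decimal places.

SE = σ/√n = 7/√25 = 1.4000
z = (x̄−μ₀)/SE = (22.4−21)/1.4000 = 1.0000

test statistic = 1.000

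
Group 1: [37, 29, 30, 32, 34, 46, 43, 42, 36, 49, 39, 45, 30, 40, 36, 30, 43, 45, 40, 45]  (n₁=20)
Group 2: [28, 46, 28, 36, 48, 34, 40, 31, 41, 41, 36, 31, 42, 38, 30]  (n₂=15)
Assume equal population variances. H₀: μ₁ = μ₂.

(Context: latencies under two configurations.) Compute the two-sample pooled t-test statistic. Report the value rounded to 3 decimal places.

x̄₁=38.550, s₁=6.219, n₁=20
x̄₂=36.667, s₂=6.332, n₂=15
s_p² = [19·6.219² + 14·6.332²]/33 = 39.2813
SE = √(s_p²·(1/20+1/15)) = 2.1408
t = (38.550−36.667)/2.1408 = 0.8798
df = 33

test statistic = 0.880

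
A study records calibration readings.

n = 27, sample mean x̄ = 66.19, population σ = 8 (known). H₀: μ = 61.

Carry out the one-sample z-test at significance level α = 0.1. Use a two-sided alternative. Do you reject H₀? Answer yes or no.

SE = σ/√n = 8/√27 = 1.5396
z = (x̄−μ₀)/SE = (66.19−61)/1.5396 = 3.3710
p-value (two-sided) = 0.00075
At α=0.1: p < α → reject H₀

reject H₀: yes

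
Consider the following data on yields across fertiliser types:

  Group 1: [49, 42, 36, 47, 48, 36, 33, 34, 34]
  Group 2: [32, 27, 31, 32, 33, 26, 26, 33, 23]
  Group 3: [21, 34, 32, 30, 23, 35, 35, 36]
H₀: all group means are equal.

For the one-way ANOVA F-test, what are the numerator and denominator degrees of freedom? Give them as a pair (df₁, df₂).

degrees of freedom = [2, 23]

k = 3 groups, N = 26 total
df = (k−1, N−k) = (3−1, 26−3) = (2, 23)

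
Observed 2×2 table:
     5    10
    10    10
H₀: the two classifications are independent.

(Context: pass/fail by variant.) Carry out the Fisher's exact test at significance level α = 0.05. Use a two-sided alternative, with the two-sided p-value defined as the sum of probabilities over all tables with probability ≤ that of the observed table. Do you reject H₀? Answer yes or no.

Margins: r₁=15, r₂=20, c₁=15, c₂=20, n=35
p_obs = C(15,5)·C(20,10)/C(35,15); sum pmf over tables with pmf ≤ p_obs
p-value (two-sided) = 0.49160
At α=0.05: p ≥ α → fail to reject H₀

reject H₀: no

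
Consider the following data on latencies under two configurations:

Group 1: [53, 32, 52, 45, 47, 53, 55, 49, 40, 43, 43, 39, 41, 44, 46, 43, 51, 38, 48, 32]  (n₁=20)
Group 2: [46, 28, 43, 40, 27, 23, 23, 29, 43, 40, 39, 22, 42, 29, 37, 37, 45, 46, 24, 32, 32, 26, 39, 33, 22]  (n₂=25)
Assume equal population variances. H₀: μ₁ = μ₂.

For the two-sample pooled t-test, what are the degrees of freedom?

degrees of freedom = 43

df = n₁ + n₂ − 2 = 20 + 25 − 2 = 43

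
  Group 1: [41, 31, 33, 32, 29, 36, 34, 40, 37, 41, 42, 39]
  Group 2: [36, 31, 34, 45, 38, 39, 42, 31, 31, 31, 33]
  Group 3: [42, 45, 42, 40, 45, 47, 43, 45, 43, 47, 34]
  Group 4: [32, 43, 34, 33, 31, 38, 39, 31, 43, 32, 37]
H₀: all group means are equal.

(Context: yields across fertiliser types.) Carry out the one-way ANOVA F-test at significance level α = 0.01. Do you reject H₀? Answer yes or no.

reject H₀: yes

Group means [36.25, 35.55, 43.00, 35.73], grand mean 37.600
SSB = Σnᵢ(x̄ᵢ−x̄)² = 427.641; SSW = ΣΣ(x−x̄ᵢ)² = 797.159
MSB = 427.641/3 = 142.5470; MSW = 797.159/41 = 19.4429
F = MSB/MSW = 7.3316
df = (3, 41)
p-value (upper-tail) = 0.00048
At α=0.01: p < α → reject H₀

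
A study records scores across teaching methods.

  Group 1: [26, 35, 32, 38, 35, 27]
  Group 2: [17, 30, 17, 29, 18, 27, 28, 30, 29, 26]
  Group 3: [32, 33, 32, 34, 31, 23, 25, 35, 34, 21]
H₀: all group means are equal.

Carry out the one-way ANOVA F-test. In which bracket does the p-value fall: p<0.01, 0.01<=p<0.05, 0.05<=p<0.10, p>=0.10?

p-value bracket: 0.01<=p<0.05

Group means [32.17, 25.10, 30.00], grand mean 28.615
SSB = Σnᵢ(x̄ᵢ−x̄)² = 218.421; SSW = ΣΣ(x−x̄ᵢ)² = 617.733
MSB = 218.421/2 = 109.2103; MSW = 617.733/23 = 26.8580
F = MSB/MSW = 4.0662
df = (2, 23)
p-value (upper-tail) = 0.03076
→ bracket: 0.01<=p<0.05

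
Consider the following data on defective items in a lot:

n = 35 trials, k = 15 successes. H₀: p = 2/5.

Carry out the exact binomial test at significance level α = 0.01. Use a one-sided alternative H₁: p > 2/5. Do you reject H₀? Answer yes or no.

reject H₀: no

Exact binomial: n=35, k=15, p₀=2/5=0.4000
P(X≥15) from Σ C(n,i)·p₀^i·(1−p₀)^(n−i)
p-value (one-sided, H₁ greater) = 0.42725
At α=0.01: p ≥ α → fail to reject H₀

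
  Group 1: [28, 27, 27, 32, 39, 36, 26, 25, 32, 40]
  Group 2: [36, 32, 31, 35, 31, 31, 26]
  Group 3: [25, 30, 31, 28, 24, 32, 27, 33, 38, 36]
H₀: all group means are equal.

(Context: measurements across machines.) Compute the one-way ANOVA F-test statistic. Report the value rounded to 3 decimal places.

Group means [31.20, 31.71, 30.40], grand mean 31.037
SSB = Σnᵢ(x̄ᵢ−x̄)² = 7.534; SSW = ΣΣ(x−x̄ᵢ)² = 523.429
MSB = 7.534/2 = 3.7672; MSW = 523.429/24 = 21.8095
F = MSB/MSW = 0.1727
df = (2, 24)

test statistic = 0.173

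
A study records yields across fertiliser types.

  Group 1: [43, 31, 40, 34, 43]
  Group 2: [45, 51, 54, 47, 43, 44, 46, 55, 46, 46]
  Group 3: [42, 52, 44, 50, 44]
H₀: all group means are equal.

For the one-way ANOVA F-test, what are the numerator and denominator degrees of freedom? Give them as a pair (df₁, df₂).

k = 3 groups, N = 20 total
df = (k−1, N−k) = (3−1, 20−3) = (2, 17)

degrees of freedom = [2, 17]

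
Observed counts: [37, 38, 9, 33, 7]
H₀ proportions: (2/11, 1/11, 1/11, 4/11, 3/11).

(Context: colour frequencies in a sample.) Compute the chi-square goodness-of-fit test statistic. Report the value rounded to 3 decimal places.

n = 124; E_i = n·p_i = [22.55, 11.27, 11.27, 45.09, 33.82]
χ² = (37−22.55)²/22.55 + (38−11.27)²/11.27 + (9−11.27)²/11.27 + (33−45.09)²/45.09 + (7−33.82)²/33.82 = 97.6042
df = 4

test statistic = 97.604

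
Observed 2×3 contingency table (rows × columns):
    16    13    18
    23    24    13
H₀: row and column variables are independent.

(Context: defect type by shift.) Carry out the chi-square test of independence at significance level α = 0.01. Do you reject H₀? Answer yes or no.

Row totals [47, 60], col totals [39, 37, 31], n=107
χ² = (16−17.13)²/17.13 + (13−16.25)²/16.25 + (18−13.62)²/13.62 + (23−21.87)²/21.87 + (24−20.75)²/20.75 + (13−17.38)²/17.38 = 3.8099
df = 2
p-value (upper-tail) = 0.14883
At α=0.01: p ≥ α → fail to reject H₀

reject H₀: no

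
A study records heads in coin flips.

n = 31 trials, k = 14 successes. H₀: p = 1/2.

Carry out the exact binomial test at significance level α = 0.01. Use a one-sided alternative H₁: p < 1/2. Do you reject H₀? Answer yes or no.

reject H₀: no

Exact binomial: n=31, k=14, p₀=1/2=0.5000
P(X≤14) from Σ C(n,i)·p₀^i·(1−p₀)^(n−i)
p-value (one-sided, H₁ less) = 0.36005
At α=0.01: p ≥ α → fail to reject H₀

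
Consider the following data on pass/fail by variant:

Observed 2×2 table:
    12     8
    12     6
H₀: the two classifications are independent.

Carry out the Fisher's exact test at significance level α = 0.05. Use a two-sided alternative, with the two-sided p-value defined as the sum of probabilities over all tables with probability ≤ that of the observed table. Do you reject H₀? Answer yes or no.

reject H₀: no

Margins: r₁=20, r₂=18, c₁=24, c₂=14, n=38
p_obs = C(20,12)·C(18,12)/C(38,24); sum pmf over tables with pmf ≤ p_obs
p-value (two-sided) = 0.74487
At α=0.05: p ≥ α → fail to reject H₀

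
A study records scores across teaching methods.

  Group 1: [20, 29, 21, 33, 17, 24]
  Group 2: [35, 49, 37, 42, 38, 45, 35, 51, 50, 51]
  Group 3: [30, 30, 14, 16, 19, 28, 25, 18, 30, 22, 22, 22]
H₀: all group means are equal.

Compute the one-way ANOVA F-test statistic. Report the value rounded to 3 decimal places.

test statistic = 34.276

Group means [24.00, 43.30, 23.00], grand mean 30.464
SSB = Σnᵢ(x̄ᵢ−x̄)² = 2566.864; SSW = ΣΣ(x−x̄ᵢ)² = 936.100
MSB = 2566.864/2 = 1283.4321; MSW = 936.100/25 = 37.4440
F = MSB/MSW = 34.2760
df = (2, 25)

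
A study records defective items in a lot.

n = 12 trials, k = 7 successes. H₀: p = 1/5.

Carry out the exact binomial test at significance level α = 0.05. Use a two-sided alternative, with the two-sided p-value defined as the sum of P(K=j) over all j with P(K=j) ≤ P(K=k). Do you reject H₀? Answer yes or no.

Exact binomial: n=12, k=7, p₀=1/5=0.2000
P(X=j) = C(n,j)·p₀^j·(1−p₀)^(n−j); p = Σ P(X=j) over j with P(X=j) ≤ P(X=7)
p-value (two-sided) = 0.00390
At α=0.05: p < α → reject H₀

reject H₀: yes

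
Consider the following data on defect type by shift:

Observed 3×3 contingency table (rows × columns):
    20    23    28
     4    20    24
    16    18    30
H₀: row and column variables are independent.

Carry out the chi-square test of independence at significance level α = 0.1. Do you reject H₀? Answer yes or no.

reject H₀: yes

Row totals [71, 48, 64], col totals [40, 61, 82], n=183
χ² = (20−15.52)²/15.52 + (23−23.67)²/23.67 + (28−31.81)²/31.81 + (4−10.49)²/10.49 + (20−16.00)²/16.00 + (24−21.51)²/21.51 + (16−13.99)²/13.99 + (18−21.33)²/21.33 + (30−28.68)²/28.68 = 7.9462
df = 4
p-value (upper-tail) = 0.09357
At α=0.1: p < α → reject H₀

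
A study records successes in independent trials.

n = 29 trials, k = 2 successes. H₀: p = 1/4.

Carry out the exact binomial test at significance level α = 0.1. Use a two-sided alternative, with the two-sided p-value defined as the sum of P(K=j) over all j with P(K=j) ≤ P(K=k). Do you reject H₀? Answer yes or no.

reject H₀: yes

Exact binomial: n=29, k=2, p₀=1/4=0.2500
P(X=j) = C(n,j)·p₀^j·(1−p₀)^(n−j); p = Σ P(X=j) over j with P(X=j) ≤ P(X=2)
p-value (two-sided) = 0.02906
At α=0.1: p < α → reject H₀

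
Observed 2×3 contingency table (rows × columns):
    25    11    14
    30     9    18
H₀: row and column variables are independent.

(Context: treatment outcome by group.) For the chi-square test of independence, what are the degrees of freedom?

df = (r−1)(c−1) = (2−1)·(3−1) = 2

degrees of freedom = 2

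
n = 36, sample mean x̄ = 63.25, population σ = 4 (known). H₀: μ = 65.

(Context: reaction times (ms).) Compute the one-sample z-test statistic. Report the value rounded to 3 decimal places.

SE = σ/√n = 4/√36 = 0.6667
z = (x̄−μ₀)/SE = (63.25−65)/0.6667 = -2.6250

test statistic = -2.625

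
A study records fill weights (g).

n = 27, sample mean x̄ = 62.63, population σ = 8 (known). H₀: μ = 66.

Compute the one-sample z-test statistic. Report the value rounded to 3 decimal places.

test statistic = -2.189

SE = σ/√n = 8/√27 = 1.5396
z = (x̄−μ₀)/SE = (62.63−66)/1.5396 = -2.1889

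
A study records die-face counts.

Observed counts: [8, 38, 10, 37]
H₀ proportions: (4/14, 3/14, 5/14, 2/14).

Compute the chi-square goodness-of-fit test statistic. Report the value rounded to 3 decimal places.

test statistic = 87.921

n = 93; E_i = n·p_i = [26.57, 19.93, 33.21, 13.29]
χ² = (8−26.57)²/26.57 + (38−19.93)²/19.93 + (10−33.21)²/33.21 + (37−13.29)²/13.29 = 87.9211
df = 3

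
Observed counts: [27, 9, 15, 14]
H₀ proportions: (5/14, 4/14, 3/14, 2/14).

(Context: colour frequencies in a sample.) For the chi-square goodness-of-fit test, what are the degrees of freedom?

df = k − 1 = 4 − 1 = 3

degrees of freedom = 3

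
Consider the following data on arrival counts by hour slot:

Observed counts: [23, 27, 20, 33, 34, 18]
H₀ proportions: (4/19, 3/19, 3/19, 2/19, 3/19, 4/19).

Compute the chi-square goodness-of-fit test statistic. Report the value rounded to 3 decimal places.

n = 155; E_i = n·p_i = [32.63, 24.47, 24.47, 16.32, 24.47, 32.63]
χ² = (23−32.63)²/32.63 + (27−24.47)²/24.47 + (20−24.47)²/24.47 + (33−16.32)²/16.32 + (34−24.47)²/24.47 + (18−32.63)²/32.63 = 31.2511
df = 5

test statistic = 31.251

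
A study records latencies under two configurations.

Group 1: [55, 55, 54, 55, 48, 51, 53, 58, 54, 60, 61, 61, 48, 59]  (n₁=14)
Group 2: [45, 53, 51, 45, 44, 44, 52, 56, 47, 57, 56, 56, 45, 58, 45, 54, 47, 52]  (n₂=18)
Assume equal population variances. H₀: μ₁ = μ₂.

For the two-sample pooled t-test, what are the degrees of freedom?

df = n₁ + n₂ − 2 = 14 + 18 − 2 = 30

degrees of freedom = 30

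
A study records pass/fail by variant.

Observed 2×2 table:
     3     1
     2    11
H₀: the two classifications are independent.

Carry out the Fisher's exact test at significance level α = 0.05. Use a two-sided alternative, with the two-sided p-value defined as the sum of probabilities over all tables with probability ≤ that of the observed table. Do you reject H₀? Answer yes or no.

reject H₀: no

Margins: r₁=4, r₂=13, c₁=5, c₂=12, n=17
p_obs = C(4,3)·C(13,2)/C(17,5); sum pmf over tables with pmf ≤ p_obs
p-value (two-sided) = 0.05252
At α=0.05: p ≥ α → fail to reject H₀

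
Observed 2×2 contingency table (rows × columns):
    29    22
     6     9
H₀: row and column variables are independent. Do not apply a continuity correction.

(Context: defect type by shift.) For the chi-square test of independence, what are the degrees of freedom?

df = (r−1)(c−1) = (2−1)·(2−1) = 1

degrees of freedom = 1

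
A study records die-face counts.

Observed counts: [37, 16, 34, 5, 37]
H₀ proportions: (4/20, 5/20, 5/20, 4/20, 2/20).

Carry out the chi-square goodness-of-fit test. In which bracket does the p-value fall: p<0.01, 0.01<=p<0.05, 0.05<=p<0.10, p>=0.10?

n = 129; E_i = n·p_i = [25.80, 32.25, 32.25, 25.80, 12.90]
χ² = (37−25.80)²/25.80 + (16−32.25)²/32.25 + (34−32.25)²/32.25 + (5−25.80)²/25.80 + (37−12.90)²/12.90 = 74.9380
df = 4
p-value (upper-tail) = 0.00000
→ bracket: p<0.01

p-value bracket: p<0.01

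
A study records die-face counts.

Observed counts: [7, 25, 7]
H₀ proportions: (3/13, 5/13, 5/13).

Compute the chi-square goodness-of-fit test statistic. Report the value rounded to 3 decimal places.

test statistic = 11.378

n = 39; E_i = n·p_i = [9.00, 15.00, 15.00]
χ² = (7−9.00)²/9.00 + (25−15.00)²/15.00 + (7−15.00)²/15.00 = 11.3778
df = 2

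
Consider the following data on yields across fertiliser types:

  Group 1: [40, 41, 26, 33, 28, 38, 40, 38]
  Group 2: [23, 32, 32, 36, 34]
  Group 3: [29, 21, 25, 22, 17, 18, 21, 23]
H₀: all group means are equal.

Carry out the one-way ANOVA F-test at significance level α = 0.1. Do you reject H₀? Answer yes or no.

Group means [35.50, 31.40, 22.00], grand mean 29.381
SSB = Σnᵢ(x̄ᵢ−x̄)² = 755.752; SSW = ΣΣ(x−x̄ᵢ)² = 437.200
MSB = 755.752/2 = 377.8762; MSW = 437.200/18 = 24.2889
F = MSB/MSW = 15.5576
df = (2, 18)
p-value (upper-tail) = 0.00012
At α=0.1: p < α → reject H₀

reject H₀: yes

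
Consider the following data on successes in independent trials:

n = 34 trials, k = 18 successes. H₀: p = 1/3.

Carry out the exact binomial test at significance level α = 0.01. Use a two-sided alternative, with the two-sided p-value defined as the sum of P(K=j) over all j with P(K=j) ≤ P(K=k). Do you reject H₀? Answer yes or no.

Exact binomial: n=34, k=18, p₀=1/3=0.3333
P(X=j) = C(n,j)·p₀^j·(1−p₀)^(n−j); p = Σ P(X=j) over j with P(X=j) ≤ P(X=18)
p-value (two-sided) = 0.01823
At α=0.01: p ≥ α → fail to reject H₀

reject H₀: no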